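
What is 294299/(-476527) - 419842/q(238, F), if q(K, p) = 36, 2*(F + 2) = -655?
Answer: -100038321749/8577486 ≈ -11663.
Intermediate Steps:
F = -659/2 (F = -2 + (½)*(-655) = -2 - 655/2 = -659/2 ≈ -329.50)
294299/(-476527) - 419842/q(238, F) = 294299/(-476527) - 419842/36 = 294299*(-1/476527) - 419842*1/36 = -294299/476527 - 209921/18 = -100038321749/8577486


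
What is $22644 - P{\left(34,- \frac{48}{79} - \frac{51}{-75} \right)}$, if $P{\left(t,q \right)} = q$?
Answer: $\frac{44721757}{1975} \approx 22644.0$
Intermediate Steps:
$22644 - P{\left(34,- \frac{48}{79} - \frac{51}{-75} \right)} = 22644 - \left(- \frac{48}{79} - \frac{51}{-75}\right) = 22644 - \left(\left(-48\right) \frac{1}{79} - - \frac{17}{25}\right) = 22644 - \left(- \frac{48}{79} + \frac{17}{25}\right) = 22644 - \frac{143}{1975} = \frac{44721757}{1975}$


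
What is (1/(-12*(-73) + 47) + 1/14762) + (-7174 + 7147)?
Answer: -367868117/13625326 ≈ -26.999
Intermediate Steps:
(1/(-12*(-73) + 47) + 1/14762) + (-7174 + 7147) = (1/(876 + 47) + 1/14762) - 27 = (1/923 + 1/14762) - 27 = 15685/13625326 - 27 = -367868117/13625326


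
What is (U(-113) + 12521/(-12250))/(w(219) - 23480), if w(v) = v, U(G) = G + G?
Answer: 2781021/284947250 ≈ 0.0097598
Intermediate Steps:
U(G) = 2*G
(U(-113) + 12521/(-12250))/(w(219) - 23480) = (2*(-113) + 12521/(-12250))/(219 - 23480) = (-226 + 12521*(-1/12250))/(-23261) = (-226 - 12521/12250)*(-1/23261) = -2781021/12250*(-1/23261) = 2781021/284947250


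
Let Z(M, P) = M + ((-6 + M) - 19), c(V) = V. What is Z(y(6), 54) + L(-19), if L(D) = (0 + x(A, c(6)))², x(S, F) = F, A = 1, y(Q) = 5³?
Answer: 261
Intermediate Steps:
y(Q) = 125
Z(M, P) = -25 + 2*M (Z(M, P) = M + (-25 + M) = -25 + 2*M)
L(D) = 36 (L(D) = (0 + 6)² = 6² = 36)
Z(y(6), 54) + L(-19) = (-25 + 2*125) + 36 = (-25 + 250) + 36 = 225 + 36 = 261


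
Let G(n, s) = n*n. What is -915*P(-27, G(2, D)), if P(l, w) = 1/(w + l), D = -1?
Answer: 915/23 ≈ 39.783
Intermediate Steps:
G(n, s) = n²
P(l, w) = 1/(l + w)
-915*P(-27, G(2, D)) = -915/(-27 + 2²) = -915/(-27 + 4) = -915/(-23) = -915*(-1/23) = 915/23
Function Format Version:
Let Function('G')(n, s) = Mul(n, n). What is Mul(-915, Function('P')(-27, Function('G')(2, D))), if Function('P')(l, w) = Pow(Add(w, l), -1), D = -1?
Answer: Rational(915, 23) ≈ 39.783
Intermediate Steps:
Function('G')(n, s) = Pow(n, 2)
Function('P')(l, w) = Pow(Add(l, w), -1)
Mul(-915, Function('P')(-27, Function('G')(2, D))) = Mul(-915, Pow(Add(-27, Pow(2, 2)), -1)) = Mul(-915, Pow(Add(-27, 4), -1)) = Mul(-915, Pow(-23, -1)) = Mul(-915, Rational(-1, 23)) = Rational(915, 23)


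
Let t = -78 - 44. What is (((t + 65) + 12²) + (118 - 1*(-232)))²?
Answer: 190969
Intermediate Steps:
t = -122
(((t + 65) + 12²) + (118 - 1*(-232)))² = (((-122 + 65) + 12²) + (118 - 1*(-232)))² = ((-57 + 144) + (118 + 232))² = (87 + 350)² = 437² = 190969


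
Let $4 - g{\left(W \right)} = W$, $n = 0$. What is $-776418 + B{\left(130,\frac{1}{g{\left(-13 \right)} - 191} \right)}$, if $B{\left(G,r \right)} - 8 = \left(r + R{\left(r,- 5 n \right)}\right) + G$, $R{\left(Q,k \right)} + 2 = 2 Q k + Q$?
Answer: $- \frac{67536535}{87} \approx -7.7628 \cdot 10^{5}$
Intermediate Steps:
$g{\left(W \right)} = 4 - W$
$R{\left(Q,k \right)} = -2 + Q + 2 Q k$ ($R{\left(Q,k \right)} = -2 + \left(2 Q k + Q\right) = -2 + \left(Q + 2 Q k\right) = -2 + Q + 2 Q k$)
$B{\left(G,r \right)} = 6 + G + 2 r$ ($B{\left(G,r \right)} = 8 + \left(\left(r + \left(-2 + r + 2 r \left(\left(-5\right) 0\right)\right)\right) + G\right) = 8 + \left(\left(r + \left(-2 + r + 2 r 0\right)\right) + G\right) = 8 + \left(\left(r + \left(-2 + r + 0\right)\right) + G\right) = 8 + \left(\left(r + \left(-2 + r\right)\right) + G\right) = 8 + \left(\left(-2 + 2 r\right) + G\right) = 8 + \left(-2 + G + 2 r\right) = 6 + G + 2 r$)
$-776418 + B{\left(130,\frac{1}{g{\left(-13 \right)} - 191} \right)} = -776418 + \left(6 + 130 + \frac{2}{\left(4 - -13\right) - 191}\right) = -776418 + \left(6 + 130 + \frac{2}{\left(4 + 13\right) - 191}\right) = -776418 + \left(6 + 130 + \frac{2}{17 - 191}\right) = -776418 + \left(6 + 130 + \frac{2}{-174}\right) = -776418 + \left(6 + 130 + 2 \left(- \frac{1}{174}\right)\right) = -776418 + \left(6 + 130 - \frac{1}{87}\right) = -776418 + \frac{11831}{87} = - \frac{67536535}{87}$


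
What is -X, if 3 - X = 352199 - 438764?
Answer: -86568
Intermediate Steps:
X = 86568 (X = 3 - (352199 - 438764) = 3 - 1*(-86565) = 3 + 86565 = 86568)
-X = -1*86568 = -86568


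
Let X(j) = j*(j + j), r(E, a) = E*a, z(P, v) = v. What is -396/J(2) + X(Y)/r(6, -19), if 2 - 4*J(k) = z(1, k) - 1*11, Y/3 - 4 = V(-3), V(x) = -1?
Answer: -2763/19 ≈ -145.42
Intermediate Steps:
Y = 9 (Y = 12 + 3*(-1) = 12 - 3 = 9)
X(j) = 2*j² (X(j) = j*(2*j) = 2*j²)
J(k) = 13/4 - k/4 (J(k) = ½ - (k - 1*11)/4 = ½ - (k - 11)/4 = ½ - (-11 + k)/4 = ½ + (11/4 - k/4) = 13/4 - k/4)
-396/J(2) + X(Y)/r(6, -19) = -396/(13/4 - ¼*2) + (2*9²)/((6*(-19))) = -396/(13/4 - ½) + (2*81)/(-114) = -396/11/4 + 162*(-1/114) = -396*4/11 - 27/19 = -144 - 27/19 = -2763/19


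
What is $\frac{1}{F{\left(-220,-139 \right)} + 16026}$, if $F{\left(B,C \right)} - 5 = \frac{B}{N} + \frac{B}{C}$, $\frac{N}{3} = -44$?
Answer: $\frac{417}{6686282} \approx 6.2366 \cdot 10^{-5}$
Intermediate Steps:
$N = -132$ ($N = 3 \left(-44\right) = -132$)
$F{\left(B,C \right)} = 5 - \frac{B}{132} + \frac{B}{C}$ ($F{\left(B,C \right)} = 5 + \left(\frac{B}{-132} + \frac{B}{C}\right) = 5 + \left(B \left(- \frac{1}{132}\right) + \frac{B}{C}\right) = 5 - \left(\frac{B}{132} - \frac{B}{C}\right) = 5 - \frac{B}{132} + \frac{B}{C}$)
$\frac{1}{F{\left(-220,-139 \right)} + 16026} = \frac{1}{\left(5 - - \frac{5}{3} - \frac{220}{-139}\right) + 16026} = \frac{1}{\left(5 + \frac{5}{3} - - \frac{220}{139}\right) + 16026} = \frac{1}{\left(5 + \frac{5}{3} + \frac{220}{139}\right) + 16026} = \frac{1}{\frac{3440}{417} + 16026} = \frac{1}{\frac{6686282}{417}} = \frac{417}{6686282}$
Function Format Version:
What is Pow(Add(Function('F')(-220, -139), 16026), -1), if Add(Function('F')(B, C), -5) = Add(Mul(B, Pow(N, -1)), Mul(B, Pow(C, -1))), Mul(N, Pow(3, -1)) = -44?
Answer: Rational(417, 6686282) ≈ 6.2366e-5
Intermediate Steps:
N = -132 (N = Mul(3, -44) = -132)
Function('F')(B, C) = Add(5, Mul(Rational(-1, 132), B), Mul(B, Pow(C, -1))) (Function('F')(B, C) = Add(5, Add(Mul(B, Pow(-132, -1)), Mul(B, Pow(C, -1)))) = Add(5, Add(Mul(B, Rational(-1, 132)), Mul(B, Pow(C, -1)))) = Add(5, Add(Mul(Rational(-1, 132), B), Mul(B, Pow(C, -1)))) = Add(5, Mul(Rational(-1, 132), B), Mul(B, Pow(C, -1))))
Pow(Add(Function('F')(-220, -139), 16026), -1) = Pow(Add(Add(5, Mul(Rational(-1, 132), -220), Mul(-220, Pow(-139, -1))), 16026), -1) = Pow(Add(Add(5, Rational(5, 3), Mul(-220, Rational(-1, 139))), 16026), -1) = Pow(Add(Add(5, Rational(5, 3), Rational(220, 139)), 16026), -1) = Pow(Add(Rational(3440, 417), 16026), -1) = Pow(Rational(6686282, 417), -1) = Rational(417, 6686282)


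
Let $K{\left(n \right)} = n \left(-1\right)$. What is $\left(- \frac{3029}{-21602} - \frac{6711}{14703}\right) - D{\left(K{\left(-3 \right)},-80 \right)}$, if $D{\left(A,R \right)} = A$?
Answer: $- \frac{351092751}{105871402} \approx -3.3162$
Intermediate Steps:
$K{\left(n \right)} = - n$
$\left(- \frac{3029}{-21602} - \frac{6711}{14703}\right) - D{\left(K{\left(-3 \right)},-80 \right)} = \left(- \frac{3029}{-21602} - \frac{6711}{14703}\right) - \left(-1\right) \left(-3\right) = \left(\left(-3029\right) \left(- \frac{1}{21602}\right) - \frac{2237}{4901}\right) - 3 = \left(\frac{3029}{21602} - \frac{2237}{4901}\right) - 3 = - \frac{33478545}{105871402} - 3 = - \frac{351092751}{105871402}$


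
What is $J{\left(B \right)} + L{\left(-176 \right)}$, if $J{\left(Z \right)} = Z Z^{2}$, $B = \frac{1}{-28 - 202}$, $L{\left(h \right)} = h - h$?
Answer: $- \frac{1}{12167000} \approx -8.219 \cdot 10^{-8}$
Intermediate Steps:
$L{\left(h \right)} = 0$
$B = - \frac{1}{230}$ ($B = \frac{1}{-230} = - \frac{1}{230} \approx -0.0043478$)
$J{\left(Z \right)} = Z^{3}$
$J{\left(B \right)} + L{\left(-176 \right)} = \left(- \frac{1}{230}\right)^{3} + 0 = - \frac{1}{12167000} + 0 = - \frac{1}{12167000}$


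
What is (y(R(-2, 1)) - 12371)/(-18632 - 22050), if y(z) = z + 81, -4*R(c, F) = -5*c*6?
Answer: 12305/40682 ≈ 0.30247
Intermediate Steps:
R(c, F) = 15*c/2 (R(c, F) = -(-5*c)*6/4 = -(-15)*c/2 = 15*c/2)
y(z) = 81 + z
(y(R(-2, 1)) - 12371)/(-18632 - 22050) = ((81 + (15/2)*(-2)) - 12371)/(-18632 - 22050) = ((81 - 15) - 12371)/(-40682) = (66 - 12371)*(-1/40682) = -12305*(-1/40682) = 12305/40682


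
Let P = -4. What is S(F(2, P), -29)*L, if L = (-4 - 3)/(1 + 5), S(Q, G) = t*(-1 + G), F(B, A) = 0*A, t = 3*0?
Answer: 0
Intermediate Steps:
t = 0
F(B, A) = 0
S(Q, G) = 0 (S(Q, G) = 0*(-1 + G) = 0)
L = -7/6 ≈ -1.1667
S(F(2, P), -29)*L = 0*(-7/6) = 0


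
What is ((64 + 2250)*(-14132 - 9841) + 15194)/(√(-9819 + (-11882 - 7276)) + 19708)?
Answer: -84074825248/29879557 + 55458328*I*√28977/388434241 ≈ -2813.8 + 24.304*I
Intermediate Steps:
((64 + 2250)*(-14132 - 9841) + 15194)/(√(-9819 + (-11882 - 7276)) + 19708) = (2314*(-23973) + 15194)/(√(-9819 - 19158) + 19708) = (-55473522 + 15194)/(√(-28977) + 19708) = -55458328/(I*√28977 + 19708) = -55458328/(19708 + I*√28977)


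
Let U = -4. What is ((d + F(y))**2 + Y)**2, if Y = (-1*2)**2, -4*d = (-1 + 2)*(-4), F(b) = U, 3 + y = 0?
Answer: 169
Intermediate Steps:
y = -3 (y = -3 + 0 = -3)
F(b) = -4
d = 1 (d = -(-1 + 2)*(-4)/4 = -(-4)/4 = -1/4*(-4) = 1)
Y = 4 (Y = (-2)**2 = 4)
((d + F(y))**2 + Y)**2 = ((1 - 4)**2 + 4)**2 = ((-3)**2 + 4)**2 = (9 + 4)**2 = 13**2 = 169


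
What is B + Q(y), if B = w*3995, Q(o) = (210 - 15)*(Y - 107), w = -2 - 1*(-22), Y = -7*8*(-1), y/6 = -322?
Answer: 69955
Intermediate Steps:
y = -1932 (y = 6*(-322) = -1932)
Y = 56 (Y = -56*(-1) = 56)
w = 20 (w = -2 + 22 = 20)
Q(o) = -9945 (Q(o) = (210 - 15)*(56 - 107) = 195*(-51) = -9945)
B = 79900 (B = 20*3995 = 79900)
B + Q(y) = 79900 - 9945 = 69955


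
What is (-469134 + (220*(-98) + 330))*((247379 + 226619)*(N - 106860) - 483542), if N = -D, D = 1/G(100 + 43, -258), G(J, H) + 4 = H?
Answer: 3253761260926354612/131 ≈ 2.4838e+16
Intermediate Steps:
G(J, H) = -4 + H
D = -1/262 (D = 1/(-4 - 258) = 1/(-262) = -1/262 ≈ -0.0038168)
N = 1/262 (N = -1*(-1/262) = 1/262 ≈ 0.0038168)
(-469134 + (220*(-98) + 330))*((247379 + 226619)*(N - 106860) - 483542) = (-469134 + (220*(-98) + 330))*((247379 + 226619)*(1/262 - 106860) - 483542) = (-469134 + (-21560 + 330))*(473998*(-27997319/262) - 483542) = (-469134 - 21230)*(-6635336605681/131 - 483542) = -490364*(-6635399949683/131) = 3253761260926354612/131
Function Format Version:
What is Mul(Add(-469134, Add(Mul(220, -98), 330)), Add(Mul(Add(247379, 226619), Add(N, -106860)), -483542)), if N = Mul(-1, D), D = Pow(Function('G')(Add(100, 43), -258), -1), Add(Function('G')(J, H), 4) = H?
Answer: Rational(3253761260926354612, 131) ≈ 2.4838e+16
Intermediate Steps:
Function('G')(J, H) = Add(-4, H)
D = Rational(-1, 262) (D = Pow(Add(-4, -258), -1) = Pow(-262, -1) = Rational(-1, 262) ≈ -0.0038168)
N = Rational(1, 262) (N = Mul(-1, Rational(-1, 262)) = Rational(1, 262) ≈ 0.0038168)
Mul(Add(-469134, Add(Mul(220, -98), 330)), Add(Mul(Add(247379, 226619), Add(N, -106860)), -483542)) = Mul(Add(-469134, Add(Mul(220, -98), 330)), Add(Mul(Add(247379, 226619), Add(Rational(1, 262), -106860)), -483542)) = Mul(Add(-469134, Add(-21560, 330)), Add(Mul(473998, Rational(-27997319, 262)), -483542)) = Mul(Add(-469134, -21230), Add(Rational(-6635336605681, 131), -483542)) = Mul(-490364, Rational(-6635399949683, 131)) = Rational(3253761260926354612, 131)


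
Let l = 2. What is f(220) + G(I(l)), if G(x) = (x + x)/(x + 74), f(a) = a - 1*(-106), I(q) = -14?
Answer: 4883/15 ≈ 325.53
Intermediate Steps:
f(a) = 106 + a (f(a) = a + 106 = 106 + a)
G(x) = 2*x/(74 + x) (G(x) = (2*x)/(74 + x) = 2*x/(74 + x))
f(220) + G(I(l)) = (106 + 220) + 2*(-14)/(74 - 14) = 326 + 2*(-14)/60 = 326 + 2*(-14)*(1/60) = 326 - 7/15 = 4883/15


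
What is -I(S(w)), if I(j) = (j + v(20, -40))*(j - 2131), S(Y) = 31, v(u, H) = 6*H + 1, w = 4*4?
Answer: -436800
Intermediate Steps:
w = 16
v(u, H) = 1 + 6*H
I(j) = (-2131 + j)*(-239 + j) (I(j) = (j + (1 + 6*(-40)))*(j - 2131) = (j + (1 - 240))*(-2131 + j) = (j - 239)*(-2131 + j) = (-239 + j)*(-2131 + j) = (-2131 + j)*(-239 + j))
-I(S(w)) = -(509309 + 31**2 - 2370*31) = -(509309 + 961 - 73470) = -1*436800 = -436800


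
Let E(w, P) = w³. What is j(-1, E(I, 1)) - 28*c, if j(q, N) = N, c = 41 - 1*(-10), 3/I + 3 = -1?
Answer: -91419/64 ≈ -1428.4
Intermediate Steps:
I = -¾ (I = 3/(-3 - 1) = 3/(-4) = 3*(-¼) = -¾ ≈ -0.75000)
c = 51 (c = 41 + 10 = 51)
j(-1, E(I, 1)) - 28*c = (-¾)³ - 28*51 = -27/64 - 1428 = -91419/64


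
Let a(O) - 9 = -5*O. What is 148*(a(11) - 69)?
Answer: -17020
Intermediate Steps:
a(O) = 9 - 5*O
148*(a(11) - 69) = 148*((9 - 5*11) - 69) = 148*((9 - 55) - 69) = 148*(-46 - 69) = 148*(-115) = -17020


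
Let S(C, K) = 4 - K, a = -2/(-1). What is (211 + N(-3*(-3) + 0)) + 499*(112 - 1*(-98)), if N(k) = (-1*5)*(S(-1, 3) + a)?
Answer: 104986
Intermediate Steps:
a = 2 (a = -2*(-1) = 2)
N(k) = -15 (N(k) = (-1*5)*((4 - 1*3) + 2) = -5*((4 - 3) + 2) = -5*(1 + 2) = -5*3 = -15)
(211 + N(-3*(-3) + 0)) + 499*(112 - 1*(-98)) = (211 - 15) + 499*(112 - 1*(-98)) = 196 + 499*(112 + 98) = 196 + 499*210 = 196 + 104790 = 104986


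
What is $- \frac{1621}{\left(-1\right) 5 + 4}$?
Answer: $1621$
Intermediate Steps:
$- \frac{1621}{\left(-1\right) 5 + 4} = - \frac{1621}{-5 + 4} = - \frac{1621}{-1} = \left(-1621\right) \left(-1\right) = 1621$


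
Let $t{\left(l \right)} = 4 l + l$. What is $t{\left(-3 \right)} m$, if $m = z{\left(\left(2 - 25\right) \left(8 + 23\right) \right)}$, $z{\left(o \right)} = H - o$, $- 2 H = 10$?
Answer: $-10620$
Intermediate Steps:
$H = -5$ ($H = \left(- \frac{1}{2}\right) 10 = -5$)
$z{\left(o \right)} = -5 - o$
$m = 708$ ($m = -5 - \left(2 - 25\right) \left(8 + 23\right) = -5 - \left(-23\right) 31 = -5 - -713 = -5 + 713 = 708$)
$t{\left(l \right)} = 5 l$
$t{\left(-3 \right)} m = 5 \left(-3\right) 708 = \left(-15\right) 708 = -10620$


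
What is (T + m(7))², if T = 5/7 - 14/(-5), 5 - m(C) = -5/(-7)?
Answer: 1521/25 ≈ 60.840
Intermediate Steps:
m(C) = 30/7 (m(C) = 5 - (-5)/(-7) = 5 - (-5)*(-1)/7 = 5 - 1*5/7 = 5 - 5/7 = 30/7)
T = 123/35 (T = 5*(⅐) - 14*(-⅕) = 5/7 + 14/5 = 123/35 ≈ 3.5143)
(T + m(7))² = (123/35 + 30/7)² = (39/5)² = 1521/25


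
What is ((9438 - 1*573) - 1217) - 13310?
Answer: -5662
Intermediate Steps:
((9438 - 1*573) - 1217) - 13310 = ((9438 - 573) - 1217) - 13310 = (8865 - 1217) - 13310 = 7648 - 13310 = -5662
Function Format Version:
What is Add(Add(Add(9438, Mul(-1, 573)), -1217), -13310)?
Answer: -5662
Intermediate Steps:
Add(Add(Add(9438, Mul(-1, 573)), -1217), -13310) = Add(Add(Add(9438, -573), -1217), -13310) = Add(Add(8865, -1217), -13310) = Add(7648, -13310) = -5662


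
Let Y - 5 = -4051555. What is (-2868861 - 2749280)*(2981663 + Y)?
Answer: 6010776020067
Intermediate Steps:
Y = -4051550 (Y = 5 - 4051555 = -4051550)
(-2868861 - 2749280)*(2981663 + Y) = (-2868861 - 2749280)*(2981663 - 4051550) = -5618141*(-1069887) = 6010776020067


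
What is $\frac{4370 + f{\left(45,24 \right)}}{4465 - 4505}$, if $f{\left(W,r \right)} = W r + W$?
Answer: $- \frac{1099}{8} \approx -137.38$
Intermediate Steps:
$f{\left(W,r \right)} = W + W r$
$\frac{4370 + f{\left(45,24 \right)}}{4465 - 4505} = \frac{4370 + 45 \left(1 + 24\right)}{4465 - 4505} = \frac{4370 + 45 \cdot 25}{-40} = \left(4370 + 1125\right) \left(- \frac{1}{40}\right) = 5495 \left(- \frac{1}{40}\right) = - \frac{1099}{8}$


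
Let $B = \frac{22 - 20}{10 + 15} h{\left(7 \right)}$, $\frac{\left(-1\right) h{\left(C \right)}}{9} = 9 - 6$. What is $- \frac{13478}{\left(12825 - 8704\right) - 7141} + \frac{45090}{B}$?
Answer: $- \frac{31514511}{1510} \approx -20871.0$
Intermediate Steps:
$h{\left(C \right)} = -27$ ($h{\left(C \right)} = - 9 \left(9 - 6\right) = \left(-9\right) 3 = -27$)
$B = - \frac{54}{25}$ ($B = \frac{22 - 20}{10 + 15} \left(-27\right) = \frac{2}{25} \left(-27\right) = - \frac{54}{25} \approx -2.16$)
$- \frac{13478}{\left(12825 - 8704\right) - 7141} + \frac{45090}{B} = - \frac{13478}{\left(12825 - 8704\right) - 7141} + \frac{45090}{- \frac{54}{25}} = - \frac{13478}{4121 - 7141} + 45090 \left(- \frac{25}{54}\right) = - \frac{13478}{-3020} - 20875 = \left(-13478\right) \left(- \frac{1}{3020}\right) - 20875 = \frac{6739}{1510} - 20875 = - \frac{31514511}{1510}$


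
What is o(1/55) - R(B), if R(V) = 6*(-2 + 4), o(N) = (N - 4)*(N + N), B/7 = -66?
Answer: -36738/3025 ≈ -12.145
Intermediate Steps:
B = -462 (B = 7*(-66) = -462)
o(N) = 2*N*(-4 + N) (o(N) = (-4 + N)*(2*N) = 2*N*(-4 + N))
R(V) = 12 (R(V) = 6*2 = 12)
o(1/55) - R(B) = 2*(-4 + 1/55)/55 - 1*12 = 2*(1/55)*(-4 + 1/55) - 12 = 2*(1/55)*(-219/55) - 12 = -438/3025 - 12 = -36738/3025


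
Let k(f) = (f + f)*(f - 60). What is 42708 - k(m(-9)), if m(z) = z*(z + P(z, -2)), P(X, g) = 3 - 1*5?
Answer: 34986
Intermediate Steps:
P(X, g) = -2 (P(X, g) = 3 - 5 = -2)
m(z) = z*(-2 + z) (m(z) = z*(z - 2) = z*(-2 + z))
k(f) = 2*f*(-60 + f) (k(f) = (2*f)*(-60 + f) = 2*f*(-60 + f))
42708 - k(m(-9)) = 42708 - 2*(-9*(-2 - 9))*(-60 - 9*(-2 - 9)) = 42708 - 2*(-9*(-11))*(-60 - 9*(-11)) = 42708 - 2*99*(-60 + 99) = 42708 - 2*99*39 = 42708 - 1*7722 = 42708 - 7722 = 34986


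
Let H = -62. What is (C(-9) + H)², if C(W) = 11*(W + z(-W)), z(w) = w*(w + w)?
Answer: 2627641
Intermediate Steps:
z(w) = 2*w² (z(w) = w*(2*w) = 2*w²)
C(W) = 11*W + 22*W² (C(W) = 11*(W + 2*(-W)²) = 11*(W + 2*W²) = 11*W + 22*W²)
(C(-9) + H)² = (11*(-9)*(1 + 2*(-9)) - 62)² = (11*(-9)*(1 - 18) - 62)² = (11*(-9)*(-17) - 62)² = (1683 - 62)² = 1621² = 2627641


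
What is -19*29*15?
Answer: -8265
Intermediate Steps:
-19*29*15 = -551*15 = -8265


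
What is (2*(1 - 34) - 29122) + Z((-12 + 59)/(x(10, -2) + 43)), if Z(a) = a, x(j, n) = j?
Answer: -1546917/53 ≈ -29187.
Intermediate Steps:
(2*(1 - 34) - 29122) + Z((-12 + 59)/(x(10, -2) + 43)) = (2*(1 - 34) - 29122) + (-12 + 59)/(10 + 43) = (2*(-33) - 29122) + 47/53 = (-66 - 29122) + 47*(1/53) = -29188 + 47/53 = -1546917/53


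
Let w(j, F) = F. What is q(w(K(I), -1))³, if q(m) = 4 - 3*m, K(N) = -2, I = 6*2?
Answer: 343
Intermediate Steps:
I = 12
q(w(K(I), -1))³ = (4 - 3*(-1))³ = (4 + 3)³ = 7³ = 343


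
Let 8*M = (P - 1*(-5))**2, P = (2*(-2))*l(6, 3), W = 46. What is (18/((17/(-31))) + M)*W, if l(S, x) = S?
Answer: 38479/68 ≈ 565.87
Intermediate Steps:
P = -24 (P = (2*(-2))*6 = -4*6 = -24)
M = 361/8 (M = (-24 - 1*(-5))**2/8 = (-24 + 5)**2/8 = (1/8)*(-19)**2 = (1/8)*361 = 361/8 ≈ 45.125)
(18/((17/(-31))) + M)*W = (18/((17/(-31))) + 361/8)*46 = (18/((17*(-1/31))) + 361/8)*46 = (18/(-17/31) + 361/8)*46 = (18*(-31/17) + 361/8)*46 = (-558/17 + 361/8)*46 = (1673/136)*46 = 38479/68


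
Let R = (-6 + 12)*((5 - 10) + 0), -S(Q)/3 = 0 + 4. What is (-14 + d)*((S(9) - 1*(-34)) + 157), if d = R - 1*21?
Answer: -11635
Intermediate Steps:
S(Q) = -12 (S(Q) = -3*(0 + 4) = -3*4 = -12)
R = -30 (R = 6*(-5 + 0) = 6*(-5) = -30)
d = -51 (d = -30 - 1*21 = -30 - 21 = -51)
(-14 + d)*((S(9) - 1*(-34)) + 157) = (-14 - 51)*((-12 - 1*(-34)) + 157) = -65*((-12 + 34) + 157) = -65*(22 + 157) = -65*179 = -11635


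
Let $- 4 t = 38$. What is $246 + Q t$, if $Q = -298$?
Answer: $3077$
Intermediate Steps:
$t = - \frac{19}{2}$ ($t = \left(- \frac{1}{4}\right) 38 = - \frac{19}{2} \approx -9.5$)
$246 + Q t = 246 - -2831 = 246 + 2831 = 3077$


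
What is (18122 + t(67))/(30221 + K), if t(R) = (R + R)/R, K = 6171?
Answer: 4531/9098 ≈ 0.49802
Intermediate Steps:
t(R) = 2 (t(R) = (2*R)/R = 2)
(18122 + t(67))/(30221 + K) = (18122 + 2)/(30221 + 6171) = 18124/36392 = 18124*(1/36392) = 4531/9098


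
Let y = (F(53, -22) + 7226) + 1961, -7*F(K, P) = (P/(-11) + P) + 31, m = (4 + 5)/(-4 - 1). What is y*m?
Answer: -578682/35 ≈ -16534.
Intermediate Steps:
m = -9/5 (m = 9/(-5) = 9*(-⅕) = -9/5 ≈ -1.8000)
F(K, P) = -31/7 - 10*P/77 (F(K, P) = -((P/(-11) + P) + 31)/7 = -((P*(-1/11) + P) + 31)/7 = -((-P/11 + P) + 31)/7 = -(10*P/11 + 31)/7 = -(31 + 10*P/11)/7 = -31/7 - 10*P/77)
y = 64298/7 (y = ((-31/7 - 10/77*(-22)) + 7226) + 1961 = ((-31/7 + 20/7) + 7226) + 1961 = (-11/7 + 7226) + 1961 = 50571/7 + 1961 = 64298/7 ≈ 9185.4)
y*m = (64298/7)*(-9/5) = -578682/35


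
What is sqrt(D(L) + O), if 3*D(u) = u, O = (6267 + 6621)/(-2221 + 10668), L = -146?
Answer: I*sqrt(30272307918)/25341 ≈ 6.8659*I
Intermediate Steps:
O = 12888/8447 ≈ 1.5257
D(u) = u/3
sqrt(D(L) + O) = sqrt((1/3)*(-146) + 12888/8447) = sqrt(-146/3 + 12888/8447) = sqrt(-1194598/25341) = I*sqrt(30272307918)/25341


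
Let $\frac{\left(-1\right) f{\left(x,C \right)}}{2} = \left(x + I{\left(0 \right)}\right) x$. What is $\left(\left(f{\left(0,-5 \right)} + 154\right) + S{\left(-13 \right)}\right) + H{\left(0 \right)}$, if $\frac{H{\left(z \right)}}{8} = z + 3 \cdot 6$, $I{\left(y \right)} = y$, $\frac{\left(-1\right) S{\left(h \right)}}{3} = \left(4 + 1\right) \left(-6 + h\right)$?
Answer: $583$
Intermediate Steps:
$S{\left(h \right)} = 90 - 15 h$ ($S{\left(h \right)} = - 3 \left(4 + 1\right) \left(-6 + h\right) = - 3 \cdot 5 \left(-6 + h\right) = - 3 \left(-30 + 5 h\right) = 90 - 15 h$)
$f{\left(x,C \right)} = - 2 x^{2}$ ($f{\left(x,C \right)} = - 2 \left(x + 0\right) x = - 2 x x = - 2 x^{2}$)
$H{\left(z \right)} = 144 + 8 z$ ($H{\left(z \right)} = 8 \left(z + 3 \cdot 6\right) = 8 \left(z + 18\right) = 8 \left(18 + z\right) = 144 + 8 z$)
$\left(\left(f{\left(0,-5 \right)} + 154\right) + S{\left(-13 \right)}\right) + H{\left(0 \right)} = \left(\left(- 2 \cdot 0^{2} + 154\right) + \left(90 - -195\right)\right) + \left(144 + 8 \cdot 0\right) = \left(\left(\left(-2\right) 0 + 154\right) + \left(90 + 195\right)\right) + \left(144 + 0\right) = \left(\left(0 + 154\right) + 285\right) + 144 = \left(154 + 285\right) + 144 = 439 + 144 = 583$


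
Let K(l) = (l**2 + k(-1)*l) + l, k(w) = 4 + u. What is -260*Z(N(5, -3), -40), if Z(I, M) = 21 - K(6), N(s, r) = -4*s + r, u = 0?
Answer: 11700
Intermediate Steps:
k(w) = 4 (k(w) = 4 + 0 = 4)
N(s, r) = r - 4*s
K(l) = l**2 + 5*l (K(l) = (l**2 + 4*l) + l = l**2 + 5*l)
Z(I, M) = -45 (Z(I, M) = 21 - 6*(5 + 6) = 21 - 6*11 = 21 - 1*66 = 21 - 66 = -45)
-260*Z(N(5, -3), -40) = -260*(-45) = 11700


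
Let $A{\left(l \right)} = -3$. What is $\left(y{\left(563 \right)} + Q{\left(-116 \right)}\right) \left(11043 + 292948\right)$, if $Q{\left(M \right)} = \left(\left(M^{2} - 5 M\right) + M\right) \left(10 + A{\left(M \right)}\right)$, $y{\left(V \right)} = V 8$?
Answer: $30990058504$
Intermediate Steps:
$y{\left(V \right)} = 8 V$
$Q{\left(M \right)} = - 28 M + 7 M^{2}$ ($Q{\left(M \right)} = \left(\left(M^{2} - 5 M\right) + M\right) \left(10 - 3\right) = \left(M^{2} - 4 M\right) 7 = - 28 M + 7 M^{2}$)
$\left(y{\left(563 \right)} + Q{\left(-116 \right)}\right) \left(11043 + 292948\right) = \left(8 \cdot 563 + 7 \left(-116\right) \left(-4 - 116\right)\right) \left(11043 + 292948\right) = \left(4504 + 7 \left(-116\right) \left(-120\right)\right) 303991 = \left(4504 + 97440\right) 303991 = 101944 \cdot 303991 = 30990058504$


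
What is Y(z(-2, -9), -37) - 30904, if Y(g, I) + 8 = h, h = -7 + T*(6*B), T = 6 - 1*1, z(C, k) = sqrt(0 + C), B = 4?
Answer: -30799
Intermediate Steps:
z(C, k) = sqrt(C)
T = 5 (T = 6 - 1 = 5)
h = 113 (h = -7 + 5*(6*4) = -7 + 5*24 = -7 + 120 = 113)
Y(g, I) = 105 (Y(g, I) = -8 + 113 = 105)
Y(z(-2, -9), -37) - 30904 = 105 - 30904 = -30799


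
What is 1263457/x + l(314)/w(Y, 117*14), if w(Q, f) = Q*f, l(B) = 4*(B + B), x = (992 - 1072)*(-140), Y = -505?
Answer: 14929869449/132350400 ≈ 112.81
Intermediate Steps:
x = 11200 (x = -80*(-140) = 11200)
l(B) = 8*B (l(B) = 4*(2*B) = 8*B)
1263457/x + l(314)/w(Y, 117*14) = 1263457/11200 + (8*314)/((-59085*14)) = 1263457*(1/11200) + 2512/((-505*1638)) = 1263457/11200 + 2512/(-827190) = 1263457/11200 + 2512*(-1/827190) = 1263457/11200 - 1256/413595 = 14929869449/132350400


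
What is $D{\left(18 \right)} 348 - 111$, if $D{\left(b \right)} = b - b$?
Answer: $-111$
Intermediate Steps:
$D{\left(b \right)} = 0$
$D{\left(18 \right)} 348 - 111 = 0 \cdot 348 - 111 = 0 - 111 = -111$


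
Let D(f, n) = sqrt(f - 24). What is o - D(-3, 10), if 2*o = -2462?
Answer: -1231 - 3*I*sqrt(3) ≈ -1231.0 - 5.1962*I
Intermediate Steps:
D(f, n) = sqrt(-24 + f)
o = -1231 (o = (1/2)*(-2462) = -1231)
o - D(-3, 10) = -1231 - sqrt(-24 - 3) = -1231 - sqrt(-27) = -1231 - 3*I*sqrt(3)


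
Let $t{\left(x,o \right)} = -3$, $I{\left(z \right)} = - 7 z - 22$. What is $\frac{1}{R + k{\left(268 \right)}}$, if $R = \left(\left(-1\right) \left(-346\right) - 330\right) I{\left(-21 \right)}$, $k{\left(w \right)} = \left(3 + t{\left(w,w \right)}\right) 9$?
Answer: $\frac{1}{2000} \approx 0.0005$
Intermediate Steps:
$I{\left(z \right)} = -22 - 7 z$
$k{\left(w \right)} = 0$ ($k{\left(w \right)} = \left(3 - 3\right) 9 = 0 \cdot 9 = 0$)
$R = 2000$ ($R = \left(\left(-1\right) \left(-346\right) - 330\right) \left(-22 - -147\right) = \left(346 - 330\right) \left(-22 + 147\right) = 16 \cdot 125 = 2000$)
$\frac{1}{R + k{\left(268 \right)}} = \frac{1}{2000 + 0} = \frac{1}{2000}$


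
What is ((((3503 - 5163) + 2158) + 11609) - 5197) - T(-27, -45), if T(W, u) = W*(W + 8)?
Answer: 6397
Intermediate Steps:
T(W, u) = W*(8 + W)
((((3503 - 5163) + 2158) + 11609) - 5197) - T(-27, -45) = ((((3503 - 5163) + 2158) + 11609) - 5197) - (-27)*(8 - 27) = (((-1660 + 2158) + 11609) - 5197) - (-27)*(-19) = ((498 + 11609) - 5197) - 1*513 = (12107 - 5197) - 513 = 6910 - 513 = 6397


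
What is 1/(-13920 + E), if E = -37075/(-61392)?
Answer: -61392/854539565 ≈ -7.1842e-5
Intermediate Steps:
E = 37075/61392 (E = -37075*(-1/61392) = 37075/61392 ≈ 0.60391)
1/(-13920 + E) = 1/(-13920 + 37075/61392) = 1/(-854539565/61392) = -61392/854539565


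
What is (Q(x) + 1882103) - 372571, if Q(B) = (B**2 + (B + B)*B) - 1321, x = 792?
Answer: 3390003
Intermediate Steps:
Q(B) = -1321 + 3*B**2 (Q(B) = (B**2 + (2*B)*B) - 1321 = (B**2 + 2*B**2) - 1321 = 3*B**2 - 1321 = -1321 + 3*B**2)
(Q(x) + 1882103) - 372571 = ((-1321 + 3*792**2) + 1882103) - 372571 = ((-1321 + 3*627264) + 1882103) - 372571 = ((-1321 + 1881792) + 1882103) - 372571 = (1880471 + 1882103) - 372571 = 3762574 - 372571 = 3390003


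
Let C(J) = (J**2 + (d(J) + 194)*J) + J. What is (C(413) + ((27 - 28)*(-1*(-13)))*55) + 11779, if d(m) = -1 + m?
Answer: 432324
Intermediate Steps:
C(J) = J + J**2 + J*(193 + J) (C(J) = (J**2 + ((-1 + J) + 194)*J) + J = (J**2 + (193 + J)*J) + J = (J**2 + J*(193 + J)) + J = J + J**2 + J*(193 + J))
(C(413) + ((27 - 28)*(-1*(-13)))*55) + 11779 = (2*413*(97 + 413) + ((27 - 28)*(-1*(-13)))*55) + 11779 = (2*413*510 - 1*13*55) + 11779 = (421260 - 13*55) + 11779 = (421260 - 715) + 11779 = 420545 + 11779 = 432324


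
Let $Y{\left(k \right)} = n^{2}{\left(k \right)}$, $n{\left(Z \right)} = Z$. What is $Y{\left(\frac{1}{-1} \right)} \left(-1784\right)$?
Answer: $-1784$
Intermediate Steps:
$Y{\left(k \right)} = k^{2}$
$Y{\left(\frac{1}{-1} \right)} \left(-1784\right) = \left(\frac{1}{-1}\right)^{2} \left(-1784\right) = \left(-1\right)^{2} \left(-1784\right) = 1 \left(-1784\right) = -1784$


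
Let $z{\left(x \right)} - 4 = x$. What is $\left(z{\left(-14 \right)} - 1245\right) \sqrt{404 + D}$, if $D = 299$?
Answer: $- 1255 \sqrt{703} \approx -33275.0$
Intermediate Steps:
$z{\left(x \right)} = 4 + x$
$\left(z{\left(-14 \right)} - 1245\right) \sqrt{404 + D} = \left(\left(4 - 14\right) - 1245\right) \sqrt{404 + 299} = \left(-10 - 1245\right) \sqrt{703} = - 1255 \sqrt{703}$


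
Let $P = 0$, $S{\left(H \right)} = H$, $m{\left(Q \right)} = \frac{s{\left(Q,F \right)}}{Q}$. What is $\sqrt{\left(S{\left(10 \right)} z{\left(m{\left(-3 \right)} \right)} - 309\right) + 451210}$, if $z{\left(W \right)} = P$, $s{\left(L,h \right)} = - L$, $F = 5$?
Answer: $\sqrt{450901} \approx 671.49$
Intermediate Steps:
$m{\left(Q \right)} = -1$ ($m{\left(Q \right)} = \frac{\left(-1\right) Q}{Q} = -1$)
$z{\left(W \right)} = 0$
$\sqrt{\left(S{\left(10 \right)} z{\left(m{\left(-3 \right)} \right)} - 309\right) + 451210} = \sqrt{\left(10 \cdot 0 - 309\right) + 451210} = \sqrt{\left(0 - 309\right) + 451210} = \sqrt{-309 + 451210} = \sqrt{450901}$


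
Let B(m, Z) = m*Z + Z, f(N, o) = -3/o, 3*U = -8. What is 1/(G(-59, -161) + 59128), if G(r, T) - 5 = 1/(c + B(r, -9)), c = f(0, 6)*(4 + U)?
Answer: 1564/92484015 ≈ 1.6911e-5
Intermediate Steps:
U = -8/3 (U = (⅓)*(-8) = -8/3 ≈ -2.6667)
B(m, Z) = Z + Z*m (B(m, Z) = Z*m + Z = Z + Z*m)
c = -⅔ (c = (-3/6)*(4 - 8/3) = -3*⅙*(4/3) = -½*4/3 = -⅔ ≈ -0.66667)
G(r, T) = 5 + 1/(-29/3 - 9*r) (G(r, T) = 5 + 1/(-⅔ - 9*(1 + r)) = 5 + 1/(-⅔ + (-9 - 9*r)) = 5 + 1/(-29/3 - 9*r))
1/(G(-59, -161) + 59128) = 1/((142 + 135*(-59))/(29 + 27*(-59)) + 59128) = 1/((142 - 7965)/(29 - 1593) + 59128) = 1/(-7823/(-1564) + 59128) = 1/(-1/1564*(-7823) + 59128) = 1/(7823/1564 + 59128) = 1/(92484015/1564) = 1564/92484015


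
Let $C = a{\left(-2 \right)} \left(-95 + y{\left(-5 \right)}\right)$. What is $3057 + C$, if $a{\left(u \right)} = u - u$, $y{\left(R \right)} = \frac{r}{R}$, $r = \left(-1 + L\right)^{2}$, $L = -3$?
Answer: $3057$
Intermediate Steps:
$r = 16$ ($r = \left(-1 - 3\right)^{2} = \left(-4\right)^{2} = 16$)
$y{\left(R \right)} = \frac{16}{R}$
$a{\left(u \right)} = 0$
$C = 0$ ($C = 0 \left(-95 + \frac{16}{-5}\right) = 0 \left(-95 + 16 \left(- \frac{1}{5}\right)\right) = 0 \left(-95 - \frac{16}{5}\right) = 0 \left(- \frac{491}{5}\right) = 0$)
$3057 + C = 3057 + 0 = 3057$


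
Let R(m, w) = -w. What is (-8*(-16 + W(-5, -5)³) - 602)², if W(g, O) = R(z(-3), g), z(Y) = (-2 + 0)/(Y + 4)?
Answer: 2172676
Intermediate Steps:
z(Y) = -2/(4 + Y)
W(g, O) = -g
(-8*(-16 + W(-5, -5)³) - 602)² = (-8*(-16 + (-1*(-5))³) - 602)² = (-8*(-16 + 5³) - 602)² = (-8*(-16 + 125) - 602)² = (-8*109 - 602)² = (-872 - 602)² = (-1474)² = 2172676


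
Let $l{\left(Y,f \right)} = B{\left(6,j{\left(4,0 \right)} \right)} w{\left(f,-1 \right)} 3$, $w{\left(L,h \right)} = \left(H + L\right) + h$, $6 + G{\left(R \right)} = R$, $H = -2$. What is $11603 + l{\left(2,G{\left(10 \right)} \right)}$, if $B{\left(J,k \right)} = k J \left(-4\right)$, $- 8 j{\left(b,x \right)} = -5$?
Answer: $11558$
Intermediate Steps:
$j{\left(b,x \right)} = \frac{5}{8}$ ($j{\left(b,x \right)} = \left(- \frac{1}{8}\right) \left(-5\right) = \frac{5}{8}$)
$B{\left(J,k \right)} = - 4 J k$ ($B{\left(J,k \right)} = J k \left(-4\right) = - 4 J k$)
$G{\left(R \right)} = -6 + R$
$w{\left(L,h \right)} = -2 + L + h$ ($w{\left(L,h \right)} = \left(-2 + L\right) + h = -2 + L + h$)
$l{\left(Y,f \right)} = 135 - 45 f$ ($l{\left(Y,f \right)} = \left(-4\right) 6 \cdot \frac{5}{8} \left(-2 + f - 1\right) 3 = - 15 \left(-3 + f\right) 3 = \left(45 - 15 f\right) 3 = 135 - 45 f$)
$11603 + l{\left(2,G{\left(10 \right)} \right)} = 11603 + \left(135 - 45 \left(-6 + 10\right)\right) = 11603 + \left(135 - 180\right) = 11603 - 45 = 11558$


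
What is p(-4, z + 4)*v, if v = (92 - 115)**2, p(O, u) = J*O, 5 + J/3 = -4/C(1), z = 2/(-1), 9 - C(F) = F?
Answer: 34914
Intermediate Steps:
C(F) = 9 - F
z = -2 (z = 2*(-1) = -2)
J = -33/2 (J = -15 + 3*(-4/(9 - 1*1)) = -15 + 3*(-4/(9 - 1)) = -15 + 3*(-4/8) = -15 + 3*(-4*1/8) = -15 + 3*(-1/2) = -15 - 3/2 = -33/2 ≈ -16.500)
p(O, u) = -33*O/2
v = 529 (v = (-23)**2 = 529)
p(-4, z + 4)*v = -33/2*(-4)*529 = 66*529 = 34914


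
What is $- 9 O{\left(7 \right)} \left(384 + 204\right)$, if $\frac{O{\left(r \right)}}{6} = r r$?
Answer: $-1555848$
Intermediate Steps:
$O{\left(r \right)} = 6 r^{2}$ ($O{\left(r \right)} = 6 r r = 6 r^{2}$)
$- 9 O{\left(7 \right)} \left(384 + 204\right) = - 9 \cdot 6 \cdot 7^{2} \left(384 + 204\right) = - 9 \cdot 6 \cdot 49 \cdot 588 = \left(-9\right) 294 \cdot 588 = \left(-2646\right) 588 = -1555848$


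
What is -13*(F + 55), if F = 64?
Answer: -1547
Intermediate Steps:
-13*(F + 55) = -13*(64 + 55) = -13*119 = -1547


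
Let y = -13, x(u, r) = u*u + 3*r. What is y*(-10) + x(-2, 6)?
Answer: 152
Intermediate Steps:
x(u, r) = u² + 3*r
y*(-10) + x(-2, 6) = -13*(-10) + ((-2)² + 3*6) = 130 + (4 + 18) = 130 + 22 = 152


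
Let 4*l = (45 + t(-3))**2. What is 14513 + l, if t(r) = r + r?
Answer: 59573/4 ≈ 14893.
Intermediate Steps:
t(r) = 2*r
l = 1521/4 (l = (45 + 2*(-3))**2/4 = (45 - 6)**2/4 = (1/4)*39**2 = (1/4)*1521 = 1521/4 ≈ 380.25)
14513 + l = 14513 + 1521/4 = 59573/4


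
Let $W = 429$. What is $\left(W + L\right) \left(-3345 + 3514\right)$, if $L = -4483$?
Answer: $-685126$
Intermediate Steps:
$\left(W + L\right) \left(-3345 + 3514\right) = \left(429 - 4483\right) \left(-3345 + 3514\right) = \left(-4054\right) 169 = -685126$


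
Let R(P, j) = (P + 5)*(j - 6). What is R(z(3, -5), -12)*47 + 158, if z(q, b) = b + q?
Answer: -2380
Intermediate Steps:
R(P, j) = (-6 + j)*(5 + P) (R(P, j) = (5 + P)*(-6 + j) = (-6 + j)*(5 + P))
R(z(3, -5), -12)*47 + 158 = (-30 - 6*(-5 + 3) + 5*(-12) + (-5 + 3)*(-12))*47 + 158 = (-30 - 6*(-2) - 60 - 2*(-12))*47 + 158 = (-30 + 12 - 60 + 24)*47 + 158 = -54*47 + 158 = -2538 + 158 = -2380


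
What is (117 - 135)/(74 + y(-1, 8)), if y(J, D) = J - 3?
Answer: -9/35 ≈ -0.25714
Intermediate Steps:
y(J, D) = -3 + J
(117 - 135)/(74 + y(-1, 8)) = (117 - 135)/(74 + (-3 - 1)) = -18/(74 - 4) = -18/70 = (1/70)*(-18) = -9/35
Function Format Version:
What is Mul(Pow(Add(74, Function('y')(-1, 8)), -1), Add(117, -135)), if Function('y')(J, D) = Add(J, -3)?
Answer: Rational(-9, 35) ≈ -0.25714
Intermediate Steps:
Function('y')(J, D) = Add(-3, J)
Mul(Pow(Add(74, Function('y')(-1, 8)), -1), Add(117, -135)) = Mul(Pow(Add(74, Add(-3, -1)), -1), Add(117, -135)) = Mul(Pow(Add(74, -4), -1), -18) = Mul(Pow(70, -1), -18) = Mul(Rational(1, 70), -18) = Rational(-9, 35)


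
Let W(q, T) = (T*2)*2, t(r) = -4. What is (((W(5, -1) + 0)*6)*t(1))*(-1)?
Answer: -96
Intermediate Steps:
W(q, T) = 4*T (W(q, T) = (2*T)*2 = 4*T)
(((W(5, -1) + 0)*6)*t(1))*(-1) = (((4*(-1) + 0)*6)*(-4))*(-1) = (((-4 + 0)*6)*(-4))*(-1) = (-4*6*(-4))*(-1) = -24*(-4)*(-1) = 96*(-1) = -96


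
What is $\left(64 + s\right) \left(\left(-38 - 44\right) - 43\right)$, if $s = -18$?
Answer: $-5750$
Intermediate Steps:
$\left(64 + s\right) \left(\left(-38 - 44\right) - 43\right) = \left(64 - 18\right) \left(\left(-38 - 44\right) - 43\right) = 46 \left(-82 - 43\right) = 46 \left(-125\right) = -5750$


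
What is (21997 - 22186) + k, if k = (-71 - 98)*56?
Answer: -9653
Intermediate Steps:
k = -9464 (k = -169*56 = -9464)
(21997 - 22186) + k = (21997 - 22186) - 9464 = -189 - 9464 = -9653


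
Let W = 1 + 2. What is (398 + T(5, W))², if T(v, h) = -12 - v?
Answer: 145161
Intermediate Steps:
W = 3
(398 + T(5, W))² = (398 + (-12 - 1*5))² = (398 + (-12 - 5))² = (398 - 17)² = 381² = 145161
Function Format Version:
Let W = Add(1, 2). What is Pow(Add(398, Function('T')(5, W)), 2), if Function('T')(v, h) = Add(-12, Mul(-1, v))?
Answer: 145161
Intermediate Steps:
W = 3
Pow(Add(398, Function('T')(5, W)), 2) = Pow(Add(398, Add(-12, Mul(-1, 5))), 2) = Pow(Add(398, Add(-12, -5)), 2) = Pow(Add(398, -17), 2) = Pow(381, 2) = 145161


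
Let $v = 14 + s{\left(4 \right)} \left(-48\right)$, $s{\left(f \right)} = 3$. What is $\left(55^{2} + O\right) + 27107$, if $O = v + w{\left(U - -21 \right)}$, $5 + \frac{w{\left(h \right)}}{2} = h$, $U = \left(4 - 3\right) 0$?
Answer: $30034$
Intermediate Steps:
$U = 0$ ($U = 1 \cdot 0 = 0$)
$w{\left(h \right)} = -10 + 2 h$
$v = -130$ ($v = 14 + 3 \left(-48\right) = 14 - 144 = -130$)
$O = -98$ ($O = -130 - \left(10 - 2 \left(0 - -21\right)\right) = -130 - \left(10 - 2 \left(0 + 21\right)\right) = -130 + \left(-10 + 2 \cdot 21\right) = -130 + \left(-10 + 42\right) = -130 + 32 = -98$)
$\left(55^{2} + O\right) + 27107 = \left(55^{2} - 98\right) + 27107 = \left(3025 - 98\right) + 27107 = 2927 + 27107 = 30034$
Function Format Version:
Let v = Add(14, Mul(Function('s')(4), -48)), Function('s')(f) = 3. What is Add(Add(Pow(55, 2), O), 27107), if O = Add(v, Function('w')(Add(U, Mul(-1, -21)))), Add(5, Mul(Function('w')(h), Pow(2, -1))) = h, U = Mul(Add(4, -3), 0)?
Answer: 30034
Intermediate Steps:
U = 0 (U = Mul(1, 0) = 0)
Function('w')(h) = Add(-10, Mul(2, h))
v = -130 (v = Add(14, Mul(3, -48)) = Add(14, -144) = -130)
O = -98 (O = Add(-130, Add(-10, Mul(2, Add(0, Mul(-1, -21))))) = Add(-130, Add(-10, Mul(2, Add(0, 21)))) = Add(-130, Add(-10, Mul(2, 21))) = Add(-130, Add(-10, 42)) = Add(-130, 32) = -98)
Add(Add(Pow(55, 2), O), 27107) = Add(Add(Pow(55, 2), -98), 27107) = Add(Add(3025, -98), 27107) = Add(2927, 27107) = 30034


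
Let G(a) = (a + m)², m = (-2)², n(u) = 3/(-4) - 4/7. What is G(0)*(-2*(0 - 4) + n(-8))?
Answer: 748/7 ≈ 106.86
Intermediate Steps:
n(u) = -37/28 (n(u) = 3*(-¼) - 4*⅐ = -¾ - 4/7 = -37/28)
m = 4
G(a) = (4 + a)² (G(a) = (a + 4)² = (4 + a)²)
G(0)*(-2*(0 - 4) + n(-8)) = (4 + 0)²*(-2*(0 - 4) - 37/28) = 4²*(-2*(-4) - 37/28) = 16*(8 - 37/28) = 16*(187/28) = 748/7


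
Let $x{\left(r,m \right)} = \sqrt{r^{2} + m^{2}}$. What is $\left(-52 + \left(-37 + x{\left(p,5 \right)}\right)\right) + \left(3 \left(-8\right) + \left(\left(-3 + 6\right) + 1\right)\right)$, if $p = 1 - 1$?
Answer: $-104$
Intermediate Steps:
$p = 0$ ($p = 1 - 1 = 0$)
$x{\left(r,m \right)} = \sqrt{m^{2} + r^{2}}$
$\left(-52 + \left(-37 + x{\left(p,5 \right)}\right)\right) + \left(3 \left(-8\right) + \left(\left(-3 + 6\right) + 1\right)\right) = \left(-52 - \left(37 - \sqrt{5^{2} + 0^{2}}\right)\right) + \left(3 \left(-8\right) + \left(\left(-3 + 6\right) + 1\right)\right) = \left(-52 - \left(37 - \sqrt{25 + 0}\right)\right) + \left(-24 + \left(3 + 1\right)\right) = \left(-52 - \left(37 - \sqrt{25}\right)\right) + \left(-24 + 4\right) = \left(-52 + \left(-37 + 5\right)\right) - 20 = \left(-52 - 32\right) - 20 = -84 - 20 = -104$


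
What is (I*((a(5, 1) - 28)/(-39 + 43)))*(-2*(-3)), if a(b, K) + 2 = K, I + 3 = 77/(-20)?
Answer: 11919/40 ≈ 297.98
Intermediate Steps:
I = -137/20 (I = -3 + 77/(-20) = -3 + 77*(-1/20) = -3 - 77/20 = -137/20 ≈ -6.8500)
a(b, K) = -2 + K
(I*((a(5, 1) - 28)/(-39 + 43)))*(-2*(-3)) = (-137*((-2 + 1) - 28)/(20*(-39 + 43)))*(-2*(-3)) = -137*(-1 - 28)/(20*4)*6 = -(-3973)/(20*4)*6 = -137/20*(-29/4)*6 = (3973/80)*6 = 11919/40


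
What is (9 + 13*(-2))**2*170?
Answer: 49130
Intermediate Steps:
(9 + 13*(-2))**2*170 = (9 - 26)**2*170 = (-17)**2*170 = 289*170 = 49130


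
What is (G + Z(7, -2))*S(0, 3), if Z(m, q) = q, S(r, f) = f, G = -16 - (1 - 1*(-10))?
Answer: -87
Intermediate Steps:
G = -27 (G = -16 - (1 + 10) = -16 - 1*11 = -16 - 11 = -27)
(G + Z(7, -2))*S(0, 3) = (-27 - 2)*3 = -29*3 = -87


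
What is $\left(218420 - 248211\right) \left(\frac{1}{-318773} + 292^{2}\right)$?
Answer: $- \frac{26119846489231}{10283} \approx -2.5401 \cdot 10^{9}$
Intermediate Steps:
$\left(218420 - 248211\right) \left(\frac{1}{-318773} + 292^{2}\right) = - 29791 \left(- \frac{1}{318773} + 85264\right) = \left(-29791\right) \frac{27179861071}{318773} = - \frac{26119846489231}{10283}$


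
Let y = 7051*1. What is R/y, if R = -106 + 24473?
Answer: 24367/7051 ≈ 3.4558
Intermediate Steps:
R = 24367
y = 7051
R/y = 24367/7051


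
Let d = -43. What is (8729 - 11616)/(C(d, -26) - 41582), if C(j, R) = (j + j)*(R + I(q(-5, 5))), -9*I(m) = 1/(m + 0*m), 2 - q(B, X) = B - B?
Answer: 25983/354071 ≈ 0.073384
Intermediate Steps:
q(B, X) = 2 (q(B, X) = 2 - (B - B) = 2 - 1*0 = 2 + 0 = 2)
I(m) = -1/(9*m) (I(m) = -1/(9*(m + 0*m)) = -1/(9*(m + 0)) = -1/(9*m))
C(j, R) = 2*j*(-1/18 + R) (C(j, R) = (j + j)*(R - ⅑/2) = (2*j)*(R - ⅑*½) = (2*j)*(R - 1/18) = (2*j)*(-1/18 + R) = 2*j*(-1/18 + R))
(8729 - 11616)/(C(d, -26) - 41582) = (8729 - 11616)/((⅑)*(-43)*(-1 + 18*(-26)) - 41582) = -2887/((⅑)*(-43)*(-1 - 468) - 41582) = -2887/((⅑)*(-43)*(-469) - 41582) = -2887/(20167/9 - 41582) = -2887/(-354071/9) = -2887*(-9/354071) = 25983/354071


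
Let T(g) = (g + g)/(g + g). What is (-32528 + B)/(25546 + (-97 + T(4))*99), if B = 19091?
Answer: -13437/16042 ≈ -0.83761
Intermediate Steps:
T(g) = 1 (T(g) = (2*g)/((2*g)) = (2*g)*(1/(2*g)) = 1)
(-32528 + B)/(25546 + (-97 + T(4))*99) = (-32528 + 19091)/(25546 + (-97 + 1)*99) = -13437/(25546 - 96*99) = -13437/(25546 - 9504) = -13437/16042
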